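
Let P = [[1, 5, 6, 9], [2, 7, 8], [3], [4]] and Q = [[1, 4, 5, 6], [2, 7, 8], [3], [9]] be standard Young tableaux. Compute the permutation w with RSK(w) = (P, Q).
4 3 2 7 8 9 5 6 1

Reverse the RSK construction: for i from n down to 1, find the cell of Q containing i, remove the entry at that cell from P, and reverse-bump it up through P; the value ejected from row 1 is w(i).

Step i=9: Q has 9 at row 4, column 1; remove 4 from row 4 of P and reverse-bump: 4 enters row 3 and ejects 3; 3 enters row 2 and ejects 2; 2 enters row 1 and ejects 1. So w(9) = 1. P is now [[2, 5, 6, 9], [3, 7, 8], [4]].
Step i=8: Q has 8 at row 2, column 3; remove 8 from row 2 of P and reverse-bump: 8 enters row 1 and ejects 6. So w(8) = 6. P is now [[2, 5, 8, 9], [3, 7], [4]].
Step i=7: Q has 7 at row 2, column 2; remove 7 from row 2 of P and reverse-bump: 7 enters row 1 and ejects 5. So w(7) = 5. P is now [[2, 7, 8, 9], [3], [4]].
Step i=6: Q has 6 at row 1, column 4; remove that cell from P, ejecting 9. So w(6) = 9. P is now [[2, 7, 8], [3], [4]].
Step i=5: Q has 5 at row 1, column 3; remove that cell from P, ejecting 8. So w(5) = 8. P is now [[2, 7], [3], [4]].
Step i=4: Q has 4 at row 1, column 2; remove that cell from P, ejecting 7. So w(4) = 7. P is now [[2], [3], [4]].
Step i=3: Q has 3 at row 3, column 1; remove 4 from row 3 of P and reverse-bump: 4 enters row 2 and ejects 3; 3 enters row 1 and ejects 2. So w(3) = 2. P is now [[3], [4]].
Step i=2: Q has 2 at row 2, column 1; remove 4 from row 2 of P and reverse-bump: 4 enters row 1 and ejects 3. So w(2) = 3. P is now [[4]].
Step i=1: Q has 1 at row 1, column 1; remove that cell from P, ejecting 4. So w(1) = 4. P is now [].

So w = 4 3 2 7 8 9 5 6 1.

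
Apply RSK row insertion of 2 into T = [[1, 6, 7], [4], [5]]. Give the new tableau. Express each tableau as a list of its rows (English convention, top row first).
[[1, 2, 7], [4, 6], [5]]

In row 1, 2 replaces 6 (the leftmost entry greater than 2); 6 is bumped to row 2. 6 is appended to row 2. The new tableau is [[1, 2, 7], [4, 6], [5]].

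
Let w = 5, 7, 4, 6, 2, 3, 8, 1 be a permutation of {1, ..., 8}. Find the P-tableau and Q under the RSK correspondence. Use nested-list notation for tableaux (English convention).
P = [[1, 3, 8], [2, 6], [4, 7], [5]], Q = [[1, 2, 7], [3, 4], [5, 6], [8]]

Insert each entry of the permutation into P by Schensted row insertion, recording in Q the position of each new cell.

After inserting 5: P = [[5]].
After inserting 7: P = [[5, 7]].
After inserting 4: P = [[4, 7], [5]].
After inserting 6: P = [[4, 6], [5, 7]].
After inserting 2: P = [[2, 6], [4, 7], [5]].
After inserting 3: P = [[2, 3], [4, 6], [5, 7]].
After inserting 8: P = [[2, 3, 8], [4, 6], [5, 7]].
After inserting 1: P = [[1, 3, 8], [2, 6], [4, 7], [5]].

So P = [[1, 3, 8], [2, 6], [4, 7], [5]], Q = [[1, 2, 7], [3, 4], [5, 6], [8]].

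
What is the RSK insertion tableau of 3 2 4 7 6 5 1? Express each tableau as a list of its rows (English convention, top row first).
P = [[1, 4, 5], [2, 6], [3], [7]]

Insert 3: appended to row 1. P = [[3]].
Insert 2: 2 bumps 3 from row 1; 3 starts row 2. P = [[2], [3]].
Insert 4: appended to row 1. P = [[2, 4], [3]].
Insert 7: appended to row 1. P = [[2, 4, 7], [3]].
Insert 6: 6 bumps 7 from row 1; 7 appends to row 2. P = [[2, 4, 6], [3, 7]].
Insert 5: 5 bumps 6 from row 1; 6 bumps 7 from row 2; 7 starts row 3. P = [[2, 4, 5], [3, 6], [7]].
Insert 1: 1 bumps 2 from row 1; 2 bumps 3 from row 2; 3 bumps 7 from row 3; 7 starts row 4. P = [[1, 4, 5], [2, 6], [3], [7]].

So P = [[1, 4, 5], [2, 6], [3], [7]].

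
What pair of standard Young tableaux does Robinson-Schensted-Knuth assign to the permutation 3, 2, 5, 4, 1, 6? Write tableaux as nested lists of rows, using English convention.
Insert each entry of the permutation into P by Schensted row insertion, recording in Q the position of each new cell.

After inserting 3: P = [[3]].
After inserting 2: P = [[2], [3]].
After inserting 5: P = [[2, 5], [3]].
After inserting 4: P = [[2, 4], [3, 5]].
After inserting 1: P = [[1, 4], [2, 5], [3]].
After inserting 6: P = [[1, 4, 6], [2, 5], [3]].

So P = [[1, 4, 6], [2, 5], [3]], Q = [[1, 3, 6], [2, 4], [5]].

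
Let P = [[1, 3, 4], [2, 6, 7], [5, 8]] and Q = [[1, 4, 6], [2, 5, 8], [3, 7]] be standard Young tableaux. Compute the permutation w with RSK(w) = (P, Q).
Reverse the RSK construction: for i from n down to 1, find the cell of Q containing i, remove the entry at that cell from P, and reverse-bump it up through P; the value ejected from row 1 is w(i).

Step i=8: Q has 8 at row 2, column 3; remove 7 from row 2 of P and reverse-bump: 7 enters row 1 and ejects 4. So w(8) = 4. P is now [[1, 3, 7], [2, 6], [5, 8]].
Step i=7: Q has 7 at row 3, column 2; remove 8 from row 3 of P and reverse-bump: 8 enters row 2 and ejects 6; 6 enters row 1 and ejects 3. So w(7) = 3. P is now [[1, 6, 7], [2, 8], [5]].
Step i=6: Q has 6 at row 1, column 3; remove that cell from P, ejecting 7. So w(6) = 7. P is now [[1, 6], [2, 8], [5]].
Step i=5: Q has 5 at row 2, column 2; remove 8 from row 2 of P and reverse-bump: 8 enters row 1 and ejects 6. So w(5) = 6. P is now [[1, 8], [2], [5]].
Step i=4: Q has 4 at row 1, column 2; remove that cell from P, ejecting 8. So w(4) = 8. P is now [[1], [2], [5]].
Step i=3: Q has 3 at row 3, column 1; remove 5 from row 3 of P and reverse-bump: 5 enters row 2 and ejects 2; 2 enters row 1 and ejects 1. So w(3) = 1. P is now [[2], [5]].
Step i=2: Q has 2 at row 2, column 1; remove 5 from row 2 of P and reverse-bump: 5 enters row 1 and ejects 2. So w(2) = 2. P is now [[5]].
Step i=1: Q has 1 at row 1, column 1; remove that cell from P, ejecting 5. So w(1) = 5. P is now [].

So w = 5 2 1 8 6 7 3 4.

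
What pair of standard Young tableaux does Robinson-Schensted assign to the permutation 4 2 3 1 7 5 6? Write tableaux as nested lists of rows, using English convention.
P = [[1, 3, 5, 6], [2, 7], [4]], Q = [[1, 3, 5, 7], [2, 6], [4]]

Insert each entry of the permutation into P by Schensted row insertion, recording in Q the position of each new cell.

Insert 4: appended to row 1. P = [[4]].
Insert 2: 2 bumps 4 from row 1; 4 starts row 2. P = [[2], [4]].
Insert 3: appended to row 1. P = [[2, 3], [4]].
Insert 1: 1 bumps 2 from row 1; 2 bumps 4 from row 2; 4 starts row 3. P = [[1, 3], [2], [4]].
Insert 7: appended to row 1. P = [[1, 3, 7], [2], [4]].
Insert 5: 5 bumps 7 from row 1; 7 appends to row 2. P = [[1, 3, 5], [2, 7], [4]].
Insert 6: appended to row 1. P = [[1, 3, 5, 6], [2, 7], [4]].

So P = [[1, 3, 5, 6], [2, 7], [4]], Q = [[1, 3, 5, 7], [2, 6], [4]].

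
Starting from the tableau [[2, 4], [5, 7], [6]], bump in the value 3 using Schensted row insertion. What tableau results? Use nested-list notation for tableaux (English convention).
In row 1, 3 replaces 4 (the leftmost entry greater than 3); 4 is bumped to row 2. In row 2, 4 replaces 5 (the leftmost entry greater than 4); 5 is bumped to row 3. In row 3, 5 replaces 6 (the leftmost entry greater than 5); 6 is bumped to row 4. 6 starts a new row 4. The new tableau is [[2, 3], [4, 7], [5], [6]].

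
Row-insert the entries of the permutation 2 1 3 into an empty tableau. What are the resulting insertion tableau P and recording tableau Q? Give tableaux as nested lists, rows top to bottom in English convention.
P = [[1, 3], [2]], Q = [[1, 3], [2]]

Insert each entry of the permutation into P by Schensted row insertion, recording in Q the position of each new cell.

Insert 2: appended to row 1. P = [[2]], Q = [[1]].
Insert 1: 1 bumps 2 from row 1; 2 starts row 2. P = [[1], [2]], Q = [[1], [2]].
Insert 3: appended to row 1. P = [[1, 3], [2]], Q = [[1, 3], [2]].

So P = [[1, 3], [2]], Q = [[1, 3], [2]].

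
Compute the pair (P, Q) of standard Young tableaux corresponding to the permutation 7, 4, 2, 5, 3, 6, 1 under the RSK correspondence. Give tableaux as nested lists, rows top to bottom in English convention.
P = [[1, 3, 6], [2, 5], [4], [7]], Q = [[1, 4, 6], [2, 5], [3], [7]]

Insert each entry of the permutation into P by Schensted row insertion, recording in Q the position of each new cell.

Insert 7: appended to row 1. P = [[7]], Q = [[1]].
Insert 4: 4 bumps 7 from row 1; 7 starts row 2. P = [[4], [7]], Q = [[1], [2]].
Insert 2: 2 bumps 4 from row 1; 4 bumps 7 from row 2; 7 starts row 3. P = [[2], [4], [7]], Q = [[1], [2], [3]].
Insert 5: appended to row 1. P = [[2, 5], [4], [7]], Q = [[1, 4], [2], [3]].
Insert 3: 3 bumps 5 from row 1; 5 appends to row 2. P = [[2, 3], [4, 5], [7]], Q = [[1, 4], [2, 5], [3]].
Insert 6: appended to row 1. P = [[2, 3, 6], [4, 5], [7]], Q = [[1, 4, 6], [2, 5], [3]].
Insert 1: 1 bumps 2 from row 1; 2 bumps 4 from row 2; 4 bumps 7 from row 3; 7 starts row 4. P = [[1, 3, 6], [2, 5], [4], [7]], Q = [[1, 4, 6], [2, 5], [3], [7]].

So P = [[1, 3, 6], [2, 5], [4], [7]], Q = [[1, 4, 6], [2, 5], [3], [7]].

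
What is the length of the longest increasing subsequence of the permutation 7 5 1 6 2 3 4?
4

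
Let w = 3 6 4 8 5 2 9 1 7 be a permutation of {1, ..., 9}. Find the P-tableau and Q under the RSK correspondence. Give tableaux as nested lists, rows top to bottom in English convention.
Insert each entry of the permutation into P by Schensted row insertion, recording in Q the position of each new cell.

Insert 3: appended to row 1. P = [[3]].
Insert 6: appended to row 1. P = [[3, 6]].
Insert 4: 4 bumps 6 from row 1; 6 starts row 2. P = [[3, 4], [6]].
Insert 8: appended to row 1. P = [[3, 4, 8], [6]].
Insert 5: 5 bumps 8 from row 1; 8 appends to row 2. P = [[3, 4, 5], [6, 8]].
Insert 2: 2 bumps 3 from row 1; 3 bumps 6 from row 2; 6 starts row 3. P = [[2, 4, 5], [3, 8], [6]].
Insert 9: appended to row 1. P = [[2, 4, 5, 9], [3, 8], [6]].
Insert 1: 1 bumps 2 from row 1; 2 bumps 3 from row 2; 3 bumps 6 from row 3; 6 starts row 4. P = [[1, 4, 5, 9], [2, 8], [3], [6]].
Insert 7: 7 bumps 9 from row 1; 9 appends to row 2. P = [[1, 4, 5, 7], [2, 8, 9], [3], [6]].

So P = [[1, 4, 5, 7], [2, 8, 9], [3], [6]], Q = [[1, 2, 4, 7], [3, 5, 9], [6], [8]].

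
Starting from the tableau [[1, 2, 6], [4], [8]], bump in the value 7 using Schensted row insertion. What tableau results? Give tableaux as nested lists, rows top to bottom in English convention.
7 is larger than every entry of row 1, so it is appended to row 1. The new tableau is [[1, 2, 6, 7], [4], [8]].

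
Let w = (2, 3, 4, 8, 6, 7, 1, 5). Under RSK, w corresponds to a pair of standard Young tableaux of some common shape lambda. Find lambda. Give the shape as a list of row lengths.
Row-insert each entry into an empty tableau.

After inserting 2: P = [[2]].
After inserting 3: P = [[2, 3]].
After inserting 4: P = [[2, 3, 4]].
After inserting 8: P = [[2, 3, 4, 8]].
After inserting 6: P = [[2, 3, 4, 6], [8]].
After inserting 7: P = [[2, 3, 4, 6, 7], [8]].
After inserting 1: P = [[1, 3, 4, 6, 7], [2], [8]].
After inserting 5: P = [[1, 3, 4, 5, 7], [2, 6], [8]].

The final insertion tableau P = [[1, 3, 4, 5, 7], [2, 6], [8]] has shape [5, 2, 1].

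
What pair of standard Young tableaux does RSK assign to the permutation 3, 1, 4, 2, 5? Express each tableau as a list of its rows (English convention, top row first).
P = [[1, 2, 5], [3, 4]], Q = [[1, 3, 5], [2, 4]]

Insert each entry of the permutation into P by Schensted row insertion, recording in Q the position of each new cell.

Insert 3: appended to row 1. P = [[3]].
Insert 1: 1 bumps 3 from row 1; 3 starts row 2. P = [[1], [3]].
Insert 4: appended to row 1. P = [[1, 4], [3]].
Insert 2: 2 bumps 4 from row 1; 4 appends to row 2. P = [[1, 2], [3, 4]].
Insert 5: appended to row 1. P = [[1, 2, 5], [3, 4]].

So P = [[1, 2, 5], [3, 4]], Q = [[1, 3, 5], [2, 4]].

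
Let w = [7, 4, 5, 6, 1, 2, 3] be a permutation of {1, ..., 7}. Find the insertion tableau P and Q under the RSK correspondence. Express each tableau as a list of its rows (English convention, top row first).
Insert each entry of the permutation into P by Schensted row insertion, recording in Q the position of each new cell.

Insert 7: appended to row 1. P = [[7]].
Insert 4: 4 bumps 7 from row 1; 7 starts row 2. P = [[4], [7]].
Insert 5: appended to row 1. P = [[4, 5], [7]].
Insert 6: appended to row 1. P = [[4, 5, 6], [7]].
Insert 1: 1 bumps 4 from row 1; 4 bumps 7 from row 2; 7 starts row 3. P = [[1, 5, 6], [4], [7]].
Insert 2: 2 bumps 5 from row 1; 5 appends to row 2. P = [[1, 2, 6], [4, 5], [7]].
Insert 3: 3 bumps 6 from row 1; 6 appends to row 2. P = [[1, 2, 3], [4, 5, 6], [7]].

So P = [[1, 2, 3], [4, 5, 6], [7]], Q = [[1, 3, 4], [2, 6, 7], [5]].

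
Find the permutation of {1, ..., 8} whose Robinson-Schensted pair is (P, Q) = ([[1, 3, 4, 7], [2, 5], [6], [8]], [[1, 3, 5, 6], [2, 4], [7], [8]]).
Reverse the RSK construction: for i from n down to 1, find the cell of Q containing i, remove the entry at that cell from P, and reverse-bump it up through P; the value ejected from row 1 is w(i).

Step i=8: Q has 8 at row 4, column 1; remove 8 from row 4 of P and reverse-bump: 8 enters row 3 and ejects 6; 6 enters row 2 and ejects 5; 5 enters row 1 and ejects 4. So w(8) = 4. P is now [[1, 3, 5, 7], [2, 6], [8]].
Step i=7: Q has 7 at row 3, column 1; remove 8 from row 3 of P and reverse-bump: 8 enters row 2 and ejects 6; 6 enters row 1 and ejects 5. So w(7) = 5. P is now [[1, 3, 6, 7], [2, 8]].
Step i=6: Q has 6 at row 1, column 4; remove that cell from P, ejecting 7. So w(6) = 7. P is now [[1, 3, 6], [2, 8]].
Step i=5: Q has 5 at row 1, column 3; remove that cell from P, ejecting 6. So w(5) = 6. P is now [[1, 3], [2, 8]].
Step i=4: Q has 4 at row 2, column 2; remove 8 from row 2 of P and reverse-bump: 8 enters row 1 and ejects 3. So w(4) = 3. P is now [[1, 8], [2]].
Step i=3: Q has 3 at row 1, column 2; remove that cell from P, ejecting 8. So w(3) = 8. P is now [[1], [2]].
Step i=2: Q has 2 at row 2, column 1; remove 2 from row 2 of P and reverse-bump: 2 enters row 1 and ejects 1. So w(2) = 1. P is now [[2]].
Step i=1: Q has 1 at row 1, column 1; remove that cell from P, ejecting 2. So w(1) = 2. P is now [].

So w = 2 1 8 3 6 7 5 4.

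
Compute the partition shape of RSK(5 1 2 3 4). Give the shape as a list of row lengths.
[4, 1]

Row-insert each entry into an empty tableau.

After inserting 5: P = [[5]].
After inserting 1: P = [[1], [5]].
After inserting 2: P = [[1, 2], [5]].
After inserting 3: P = [[1, 2, 3], [5]].
After inserting 4: P = [[1, 2, 3, 4], [5]].

The final insertion tableau P = [[1, 2, 3, 4], [5]] has shape [4, 1].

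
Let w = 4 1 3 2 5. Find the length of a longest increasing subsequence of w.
3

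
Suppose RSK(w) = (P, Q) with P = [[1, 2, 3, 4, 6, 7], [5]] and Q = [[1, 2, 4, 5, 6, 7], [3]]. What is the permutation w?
1 5 2 3 4 6 7

Reverse the RSK construction: for i from n down to 1, find the cell of Q containing i, remove the entry at that cell from P, and reverse-bump it up through P; the value ejected from row 1 is w(i).

Step i=7: Q has 7 at row 1, column 6; remove that cell from P, ejecting 7. So w(7) = 7. P is now [[1, 2, 3, 4, 6], [5]].
Step i=6: Q has 6 at row 1, column 5; remove that cell from P, ejecting 6. So w(6) = 6. P is now [[1, 2, 3, 4], [5]].
Step i=5: Q has 5 at row 1, column 4; remove that cell from P, ejecting 4. So w(5) = 4. P is now [[1, 2, 3], [5]].
Step i=4: Q has 4 at row 1, column 3; remove that cell from P, ejecting 3. So w(4) = 3. P is now [[1, 2], [5]].
Step i=3: Q has 3 at row 2, column 1; remove 5 from row 2 of P and reverse-bump: 5 enters row 1 and ejects 2. So w(3) = 2. P is now [[1, 5]].
Step i=2: Q has 2 at row 1, column 2; remove that cell from P, ejecting 5. So w(2) = 5. P is now [[1]].
Step i=1: Q has 1 at row 1, column 1; remove that cell from P, ejecting 1. So w(1) = 1. P is now [].

So w = 1 5 2 3 4 6 7.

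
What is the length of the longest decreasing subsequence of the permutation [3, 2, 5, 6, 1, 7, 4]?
3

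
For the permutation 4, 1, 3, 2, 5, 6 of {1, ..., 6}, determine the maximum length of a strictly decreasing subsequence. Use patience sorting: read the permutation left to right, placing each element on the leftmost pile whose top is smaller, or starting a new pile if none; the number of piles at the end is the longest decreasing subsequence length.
4: new pile. tops = [4]
1: new pile. tops = [4, 1]
3: onto pile 2 (replacing 1). tops = [4, 3]
2: new pile. tops = [4, 3, 2]
5: onto pile 1 (replacing 4). tops = [5, 3, 2]
6: onto pile 1 (replacing 5). tops = [6, 3, 2]

3 piles, so the longest decreasing subsequence has length 3.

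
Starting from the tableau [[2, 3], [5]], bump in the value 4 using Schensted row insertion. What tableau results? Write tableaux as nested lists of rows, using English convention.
[[2, 3, 4], [5]]

4 is larger than every entry of row 1, so it is appended to row 1. The new tableau is [[2, 3, 4], [5]].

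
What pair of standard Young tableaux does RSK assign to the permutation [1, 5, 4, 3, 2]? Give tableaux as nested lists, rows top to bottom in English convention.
P = [[1, 2], [3], [4], [5]], Q = [[1, 2], [3], [4], [5]]

Insert each entry of the permutation into P by Schensted row insertion, recording in Q the position of each new cell.

After inserting 1: P = [[1]].
After inserting 5: P = [[1, 5]].
After inserting 4: P = [[1, 4], [5]].
After inserting 3: P = [[1, 3], [4], [5]].
After inserting 2: P = [[1, 2], [3], [4], [5]].

So P = [[1, 2], [3], [4], [5]], Q = [[1, 2], [3], [4], [5]].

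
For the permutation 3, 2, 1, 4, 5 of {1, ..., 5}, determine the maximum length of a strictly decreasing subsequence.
3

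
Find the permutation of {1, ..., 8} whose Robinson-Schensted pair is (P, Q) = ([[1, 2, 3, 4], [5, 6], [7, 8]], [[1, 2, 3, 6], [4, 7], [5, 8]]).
1 2 7 5 3 8 6 4

Reverse the RSK construction: for i from n down to 1, find the cell of Q containing i, remove the entry at that cell from P, and reverse-bump it up through P; the value ejected from row 1 is w(i).

Step i=8: Q has 8 at row 3, column 2; remove 8 from row 3 of P and reverse-bump: 8 enters row 2 and ejects 6; 6 enters row 1 and ejects 4. So w(8) = 4. P is now [[1, 2, 3, 6], [5, 8], [7]].
Step i=7: Q has 7 at row 2, column 2; remove 8 from row 2 of P and reverse-bump: 8 enters row 1 and ejects 6. So w(7) = 6. P is now [[1, 2, 3, 8], [5], [7]].
Step i=6: Q has 6 at row 1, column 4; remove that cell from P, ejecting 8. So w(6) = 8. P is now [[1, 2, 3], [5], [7]].
Step i=5: Q has 5 at row 3, column 1; remove 7 from row 3 of P and reverse-bump: 7 enters row 2 and ejects 5; 5 enters row 1 and ejects 3. So w(5) = 3. P is now [[1, 2, 5], [7]].
Step i=4: Q has 4 at row 2, column 1; remove 7 from row 2 of P and reverse-bump: 7 enters row 1 and ejects 5. So w(4) = 5. P is now [[1, 2, 7]].
Step i=3: Q has 3 at row 1, column 3; remove that cell from P, ejecting 7. So w(3) = 7. P is now [[1, 2]].
Step i=2: Q has 2 at row 1, column 2; remove that cell from P, ejecting 2. So w(2) = 2. P is now [[1]].
Step i=1: Q has 1 at row 1, column 1; remove that cell from P, ejecting 1. So w(1) = 1. P is now [].

So w = 1 2 7 5 3 8 6 4.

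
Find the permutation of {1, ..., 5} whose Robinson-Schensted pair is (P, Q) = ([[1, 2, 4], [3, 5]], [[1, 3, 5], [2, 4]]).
3 1 5 2 4

Reverse the RSK construction: for i from n down to 1, find the cell of Q containing i, remove the entry at that cell from P, and reverse-bump it up through P; the value ejected from row 1 is w(i).

Step i=5: Q has 5 at row 1, column 3; remove that cell from P, ejecting 4. So w(5) = 4. P is now [[1, 2], [3, 5]].
Step i=4: Q has 4 at row 2, column 2; remove 5 from row 2 of P and reverse-bump: 5 enters row 1 and ejects 2. So w(4) = 2. P is now [[1, 5], [3]].
Step i=3: Q has 3 at row 1, column 2; remove that cell from P, ejecting 5. So w(3) = 5. P is now [[1], [3]].
Step i=2: Q has 2 at row 2, column 1; remove 3 from row 2 of P and reverse-bump: 3 enters row 1 and ejects 1. So w(2) = 1. P is now [[3]].
Step i=1: Q has 1 at row 1, column 1; remove that cell from P, ejecting 3. So w(1) = 3. P is now [].

So w = 3 1 5 2 4.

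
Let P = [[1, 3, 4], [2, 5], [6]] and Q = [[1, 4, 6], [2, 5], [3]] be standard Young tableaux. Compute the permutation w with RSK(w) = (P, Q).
Reverse RSK: for i = n, n-1, ..., 1, locate i in Q, remove the corresponding corner cell from P, and reverse-bump its entry up through P; the value ejected from row 1 is w(i).

So w = 6 2 1 5 3 4.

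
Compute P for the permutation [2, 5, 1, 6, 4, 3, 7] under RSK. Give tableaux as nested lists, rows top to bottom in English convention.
Insert 2: appended to row 1. P = [[2]].
Insert 5: appended to row 1. P = [[2, 5]].
Insert 1: 1 bumps 2 from row 1; 2 starts row 2. P = [[1, 5], [2]].
Insert 6: appended to row 1. P = [[1, 5, 6], [2]].
Insert 4: 4 bumps 5 from row 1; 5 appends to row 2. P = [[1, 4, 6], [2, 5]].
Insert 3: 3 bumps 4 from row 1; 4 bumps 5 from row 2; 5 starts row 3. P = [[1, 3, 6], [2, 4], [5]].
Insert 7: appended to row 1. P = [[1, 3, 6, 7], [2, 4], [5]].

So P = [[1, 3, 6, 7], [2, 4], [5]].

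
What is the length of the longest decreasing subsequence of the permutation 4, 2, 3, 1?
3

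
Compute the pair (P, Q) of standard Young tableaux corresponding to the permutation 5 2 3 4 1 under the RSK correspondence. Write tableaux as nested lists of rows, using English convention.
Insert each entry of the permutation into P by Schensted row insertion, recording in Q the position of each new cell.

Insert 5: appended to row 1. P = [[5]].
Insert 2: 2 bumps 5 from row 1; 5 starts row 2. P = [[2], [5]].
Insert 3: appended to row 1. P = [[2, 3], [5]].
Insert 4: appended to row 1. P = [[2, 3, 4], [5]].
Insert 1: 1 bumps 2 from row 1; 2 bumps 5 from row 2; 5 starts row 3. P = [[1, 3, 4], [2], [5]].

So P = [[1, 3, 4], [2], [5]], Q = [[1, 3, 4], [2], [5]].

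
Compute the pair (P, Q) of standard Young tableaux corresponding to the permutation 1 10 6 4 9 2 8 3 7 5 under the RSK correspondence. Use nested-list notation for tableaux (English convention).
Insert each entry of the permutation into P by Schensted row insertion, recording in Q the position of each new cell.

After inserting 1: P = [[1]].
After inserting 10: P = [[1, 10]].
After inserting 6: P = [[1, 6], [10]].
After inserting 4: P = [[1, 4], [6], [10]].
After inserting 9: P = [[1, 4, 9], [6], [10]].
After inserting 2: P = [[1, 2, 9], [4], [6], [10]].
After inserting 8: P = [[1, 2, 8], [4, 9], [6], [10]].
After inserting 3: P = [[1, 2, 3], [4, 8], [6, 9], [10]].
After inserting 7: P = [[1, 2, 3, 7], [4, 8], [6, 9], [10]].
After inserting 5: P = [[1, 2, 3, 5], [4, 7], [6, 8], [9], [10]].

So P = [[1, 2, 3, 5], [4, 7], [6, 8], [9], [10]], Q = [[1, 2, 5, 9], [3, 7], [4, 8], [6], [10]].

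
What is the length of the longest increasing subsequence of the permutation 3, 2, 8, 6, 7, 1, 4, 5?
3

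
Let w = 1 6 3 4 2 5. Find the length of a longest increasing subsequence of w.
4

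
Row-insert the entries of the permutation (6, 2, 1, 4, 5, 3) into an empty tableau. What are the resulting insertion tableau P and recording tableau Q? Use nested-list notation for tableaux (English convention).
P = [[1, 3, 5], [2, 4], [6]], Q = [[1, 4, 5], [2, 6], [3]]

Insert each entry of the permutation into P by Schensted row insertion, recording in Q the position of each new cell.

Insert 6: appended to row 1. P = [[6]].
Insert 2: 2 bumps 6 from row 1; 6 starts row 2. P = [[2], [6]].
Insert 1: 1 bumps 2 from row 1; 2 bumps 6 from row 2; 6 starts row 3. P = [[1], [2], [6]].
Insert 4: appended to row 1. P = [[1, 4], [2], [6]].
Insert 5: appended to row 1. P = [[1, 4, 5], [2], [6]].
Insert 3: 3 bumps 4 from row 1; 4 appends to row 2. P = [[1, 3, 5], [2, 4], [6]].

So P = [[1, 3, 5], [2, 4], [6]], Q = [[1, 4, 5], [2, 6], [3]].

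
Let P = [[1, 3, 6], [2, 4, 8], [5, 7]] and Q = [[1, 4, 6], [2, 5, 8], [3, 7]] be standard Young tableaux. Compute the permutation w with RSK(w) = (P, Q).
5 2 1 7 4 8 3 6

Reverse the RSK construction: for i from n down to 1, find the cell of Q containing i, remove the entry at that cell from P, and reverse-bump it up through P; the value ejected from row 1 is w(i).

Step i=8: Q has 8 at row 2, column 3; remove 8 from row 2 of P and reverse-bump: 8 enters row 1 and ejects 6. So w(8) = 6. P is now [[1, 3, 8], [2, 4], [5, 7]].
Step i=7: Q has 7 at row 3, column 2; remove 7 from row 3 of P and reverse-bump: 7 enters row 2 and ejects 4; 4 enters row 1 and ejects 3. So w(7) = 3. P is now [[1, 4, 8], [2, 7], [5]].
Step i=6: Q has 6 at row 1, column 3; remove that cell from P, ejecting 8. So w(6) = 8. P is now [[1, 4], [2, 7], [5]].
Step i=5: Q has 5 at row 2, column 2; remove 7 from row 2 of P and reverse-bump: 7 enters row 1 and ejects 4. So w(5) = 4. P is now [[1, 7], [2], [5]].
Step i=4: Q has 4 at row 1, column 2; remove that cell from P, ejecting 7. So w(4) = 7. P is now [[1], [2], [5]].
Step i=3: Q has 3 at row 3, column 1; remove 5 from row 3 of P and reverse-bump: 5 enters row 2 and ejects 2; 2 enters row 1 and ejects 1. So w(3) = 1. P is now [[2], [5]].
Step i=2: Q has 2 at row 2, column 1; remove 5 from row 2 of P and reverse-bump: 5 enters row 1 and ejects 2. So w(2) = 2. P is now [[5]].
Step i=1: Q has 1 at row 1, column 1; remove that cell from P, ejecting 5. So w(1) = 5. P is now [].

So w = 5 2 1 7 4 8 3 6.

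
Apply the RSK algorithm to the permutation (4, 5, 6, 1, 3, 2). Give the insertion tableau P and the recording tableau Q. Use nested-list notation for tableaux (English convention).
P = [[1, 2, 6], [3, 5], [4]], Q = [[1, 2, 3], [4, 5], [6]]

Insert each entry of the permutation into P by Schensted row insertion, recording in Q the position of each new cell.

Insert 4: appended to row 1. P = [[4]], Q = [[1]].
Insert 5: appended to row 1. P = [[4, 5]], Q = [[1, 2]].
Insert 6: appended to row 1. P = [[4, 5, 6]], Q = [[1, 2, 3]].
Insert 1: 1 bumps 4 from row 1; 4 starts row 2. P = [[1, 5, 6], [4]], Q = [[1, 2, 3], [4]].
Insert 3: 3 bumps 5 from row 1; 5 appends to row 2. P = [[1, 3, 6], [4, 5]], Q = [[1, 2, 3], [4, 5]].
Insert 2: 2 bumps 3 from row 1; 3 bumps 4 from row 2; 4 starts row 3. P = [[1, 2, 6], [3, 5], [4]], Q = [[1, 2, 3], [4, 5], [6]].

So P = [[1, 2, 6], [3, 5], [4]], Q = [[1, 2, 3], [4, 5], [6]].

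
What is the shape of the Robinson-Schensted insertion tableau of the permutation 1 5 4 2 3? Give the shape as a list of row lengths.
Row-insert each entry into an empty tableau.

After inserting 1: P = [[1]].
After inserting 5: P = [[1, 5]].
After inserting 4: P = [[1, 4], [5]].
After inserting 2: P = [[1, 2], [4], [5]].
After inserting 3: P = [[1, 2, 3], [4], [5]].

The final insertion tableau P = [[1, 2, 3], [4], [5]] has shape [3, 1, 1].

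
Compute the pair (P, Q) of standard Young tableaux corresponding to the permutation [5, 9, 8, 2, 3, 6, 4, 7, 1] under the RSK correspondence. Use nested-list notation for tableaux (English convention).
P = [[1, 3, 4, 7], [2, 6], [5], [8], [9]], Q = [[1, 2, 6, 8], [3, 5], [4], [7], [9]]

Insert each entry of the permutation into P by Schensted row insertion, recording in Q the position of each new cell.

After inserting 5: P = [[5]].
After inserting 9: P = [[5, 9]].
After inserting 8: P = [[5, 8], [9]].
After inserting 2: P = [[2, 8], [5], [9]].
After inserting 3: P = [[2, 3], [5, 8], [9]].
After inserting 6: P = [[2, 3, 6], [5, 8], [9]].
After inserting 4: P = [[2, 3, 4], [5, 6], [8], [9]].
After inserting 7: P = [[2, 3, 4, 7], [5, 6], [8], [9]].
After inserting 1: P = [[1, 3, 4, 7], [2, 6], [5], [8], [9]].

So P = [[1, 3, 4, 7], [2, 6], [5], [8], [9]], Q = [[1, 2, 6, 8], [3, 5], [4], [7], [9]].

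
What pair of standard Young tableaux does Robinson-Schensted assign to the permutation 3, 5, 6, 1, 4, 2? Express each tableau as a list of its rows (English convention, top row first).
Insert each entry of the permutation into P by Schensted row insertion, recording in Q the position of each new cell.

Insert 3: appended to row 1. P = [[3]].
Insert 5: appended to row 1. P = [[3, 5]].
Insert 6: appended to row 1. P = [[3, 5, 6]].
Insert 1: 1 bumps 3 from row 1; 3 starts row 2. P = [[1, 5, 6], [3]].
Insert 4: 4 bumps 5 from row 1; 5 appends to row 2. P = [[1, 4, 6], [3, 5]].
Insert 2: 2 bumps 4 from row 1; 4 bumps 5 from row 2; 5 starts row 3. P = [[1, 2, 6], [3, 4], [5]].

So P = [[1, 2, 6], [3, 4], [5]], Q = [[1, 2, 3], [4, 5], [6]].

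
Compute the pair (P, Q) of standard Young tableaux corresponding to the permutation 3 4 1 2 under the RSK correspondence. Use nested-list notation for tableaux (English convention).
P = [[1, 2], [3, 4]], Q = [[1, 2], [3, 4]]

Insert each entry of the permutation into P by Schensted row insertion, recording in Q the position of each new cell.

After inserting 3: P = [[3]].
After inserting 4: P = [[3, 4]].
After inserting 1: P = [[1, 4], [3]].
After inserting 2: P = [[1, 2], [3, 4]].

So P = [[1, 2], [3, 4]], Q = [[1, 2], [3, 4]].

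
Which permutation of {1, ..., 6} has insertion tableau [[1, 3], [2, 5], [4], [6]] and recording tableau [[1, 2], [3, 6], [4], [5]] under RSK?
Reverse the RSK construction: for i from n down to 1, find the cell of Q containing i, remove the entry at that cell from P, and reverse-bump it up through P; the value ejected from row 1 is w(i).

Step i=6: Q has 6 at row 2, column 2; remove 5 from row 2 of P and reverse-bump: 5 enters row 1 and ejects 3. So w(6) = 3. P is now [[1, 5], [2], [4], [6]].
Step i=5: Q has 5 at row 4, column 1; remove 6 from row 4 of P and reverse-bump: 6 enters row 3 and ejects 4; 4 enters row 2 and ejects 2; 2 enters row 1 and ejects 1. So w(5) = 1. P is now [[2, 5], [4], [6]].
Step i=4: Q has 4 at row 3, column 1; remove 6 from row 3 of P and reverse-bump: 6 enters row 2 and ejects 4; 4 enters row 1 and ejects 2. So w(4) = 2. P is now [[4, 5], [6]].
Step i=3: Q has 3 at row 2, column 1; remove 6 from row 2 of P and reverse-bump: 6 enters row 1 and ejects 5. So w(3) = 5. P is now [[4, 6]].
Step i=2: Q has 2 at row 1, column 2; remove that cell from P, ejecting 6. So w(2) = 6. P is now [[4]].
Step i=1: Q has 1 at row 1, column 1; remove that cell from P, ejecting 4. So w(1) = 4. P is now [].

So w = 4 6 5 2 1 3.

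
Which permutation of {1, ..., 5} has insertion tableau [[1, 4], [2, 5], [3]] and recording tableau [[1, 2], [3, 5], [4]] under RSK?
Reverse the RSK construction: for i from n down to 1, find the cell of Q containing i, remove the entry at that cell from P, and reverse-bump it up through P; the value ejected from row 1 is w(i).

Step i=5: Q has 5 at row 2, column 2; remove 5 from row 2 of P and reverse-bump: 5 enters row 1 and ejects 4. So w(5) = 4. P is now [[1, 5], [2], [3]].
Step i=4: Q has 4 at row 3, column 1; remove 3 from row 3 of P and reverse-bump: 3 enters row 2 and ejects 2; 2 enters row 1 and ejects 1. So w(4) = 1. P is now [[2, 5], [3]].
Step i=3: Q has 3 at row 2, column 1; remove 3 from row 2 of P and reverse-bump: 3 enters row 1 and ejects 2. So w(3) = 2. P is now [[3, 5]].
Step i=2: Q has 2 at row 1, column 2; remove that cell from P, ejecting 5. So w(2) = 5. P is now [[3]].
Step i=1: Q has 1 at row 1, column 1; remove that cell from P, ejecting 3. So w(1) = 3. P is now [].

So w = 3 5 2 1 4.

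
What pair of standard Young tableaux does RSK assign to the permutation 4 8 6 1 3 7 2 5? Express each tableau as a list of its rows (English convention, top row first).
Insert each entry of the permutation into P by Schensted row insertion, recording in Q the position of each new cell.

Insert 4: appended to row 1. P = [[4]], Q = [[1]].
Insert 8: appended to row 1. P = [[4, 8]], Q = [[1, 2]].
Insert 6: 6 bumps 8 from row 1; 8 starts row 2. P = [[4, 6], [8]], Q = [[1, 2], [3]].
Insert 1: 1 bumps 4 from row 1; 4 bumps 8 from row 2; 8 starts row 3. P = [[1, 6], [4], [8]], Q = [[1, 2], [3], [4]].
Insert 3: 3 bumps 6 from row 1; 6 appends to row 2. P = [[1, 3], [4, 6], [8]], Q = [[1, 2], [3, 5], [4]].
Insert 7: appended to row 1. P = [[1, 3, 7], [4, 6], [8]], Q = [[1, 2, 6], [3, 5], [4]].
Insert 2: 2 bumps 3 from row 1; 3 bumps 4 from row 2; 4 bumps 8 from row 3; 8 starts row 4. P = [[1, 2, 7], [3, 6], [4], [8]], Q = [[1, 2, 6], [3, 5], [4], [7]].
Insert 5: 5 bumps 7 from row 1; 7 appends to row 2. P = [[1, 2, 5], [3, 6, 7], [4], [8]], Q = [[1, 2, 6], [3, 5, 8], [4], [7]].

So P = [[1, 2, 5], [3, 6, 7], [4], [8]], Q = [[1, 2, 6], [3, 5, 8], [4], [7]].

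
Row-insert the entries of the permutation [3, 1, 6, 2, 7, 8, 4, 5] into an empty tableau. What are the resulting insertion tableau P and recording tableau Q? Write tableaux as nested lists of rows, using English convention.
P = [[1, 2, 4, 5], [3, 6, 7, 8]], Q = [[1, 3, 5, 6], [2, 4, 7, 8]]

Insert each entry of the permutation into P by Schensted row insertion, recording in Q the position of each new cell.

Insert 3: appended to row 1. P = [[3]].
Insert 1: 1 bumps 3 from row 1; 3 starts row 2. P = [[1], [3]].
Insert 6: appended to row 1. P = [[1, 6], [3]].
Insert 2: 2 bumps 6 from row 1; 6 appends to row 2. P = [[1, 2], [3, 6]].
Insert 7: appended to row 1. P = [[1, 2, 7], [3, 6]].
Insert 8: appended to row 1. P = [[1, 2, 7, 8], [3, 6]].
Insert 4: 4 bumps 7 from row 1; 7 appends to row 2. P = [[1, 2, 4, 8], [3, 6, 7]].
Insert 5: 5 bumps 8 from row 1; 8 appends to row 2. P = [[1, 2, 4, 5], [3, 6, 7, 8]].

So P = [[1, 2, 4, 5], [3, 6, 7, 8]], Q = [[1, 3, 5, 6], [2, 4, 7, 8]].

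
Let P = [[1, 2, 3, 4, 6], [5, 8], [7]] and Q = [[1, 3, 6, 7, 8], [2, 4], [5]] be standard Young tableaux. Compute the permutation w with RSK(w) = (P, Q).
7 1 8 5 2 3 4 6

Reverse RSK: for i = n, n-1, ..., 1, locate i in Q, remove the corresponding corner cell from P, and reverse-bump its entry up through P; the value ejected from row 1 is w(i).

So w = 7 1 8 5 2 3 4 6.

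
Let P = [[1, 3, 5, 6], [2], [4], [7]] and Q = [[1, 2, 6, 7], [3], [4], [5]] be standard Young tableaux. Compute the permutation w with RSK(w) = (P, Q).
Reverse RSK: for i = n, n-1, ..., 1, locate i in Q, remove the corresponding corner cell from P, and reverse-bump its entry up through P; the value ejected from row 1 is w(i).

So w = 2 7 4 3 1 5 6.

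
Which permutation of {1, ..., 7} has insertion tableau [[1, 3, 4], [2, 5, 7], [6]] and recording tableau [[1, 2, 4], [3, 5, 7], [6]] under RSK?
Reverse RSK: for i = n, n-1, ..., 1, locate i in Q, remove the corresponding corner cell from P, and reverse-bump its entry up through P; the value ejected from row 1 is w(i).

So w = 2 6 1 7 5 3 4.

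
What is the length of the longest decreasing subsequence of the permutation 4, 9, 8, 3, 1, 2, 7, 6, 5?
5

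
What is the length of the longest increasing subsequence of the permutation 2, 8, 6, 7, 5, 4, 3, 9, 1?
4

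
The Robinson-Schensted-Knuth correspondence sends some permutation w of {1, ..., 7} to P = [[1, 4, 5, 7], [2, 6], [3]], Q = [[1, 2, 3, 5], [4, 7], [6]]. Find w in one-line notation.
Reverse the RSK construction: for i from n down to 1, find the cell of Q containing i, remove the entry at that cell from P, and reverse-bump it up through P; the value ejected from row 1 is w(i).

Step i=7: Q has 7 at row 2, column 2; remove 6 from row 2 of P and reverse-bump: 6 enters row 1 and ejects 5. So w(7) = 5. P is now [[1, 4, 6, 7], [2], [3]].
Step i=6: Q has 6 at row 3, column 1; remove 3 from row 3 of P and reverse-bump: 3 enters row 2 and ejects 2; 2 enters row 1 and ejects 1. So w(6) = 1. P is now [[2, 4, 6, 7], [3]].
Step i=5: Q has 5 at row 1, column 4; remove that cell from P, ejecting 7. So w(5) = 7. P is now [[2, 4, 6], [3]].
Step i=4: Q has 4 at row 2, column 1; remove 3 from row 2 of P and reverse-bump: 3 enters row 1 and ejects 2. So w(4) = 2. P is now [[3, 4, 6]].
Step i=3: Q has 3 at row 1, column 3; remove that cell from P, ejecting 6. So w(3) = 6. P is now [[3, 4]].
Step i=2: Q has 2 at row 1, column 2; remove that cell from P, ejecting 4. So w(2) = 4. P is now [[3]].
Step i=1: Q has 1 at row 1, column 1; remove that cell from P, ejecting 3. So w(1) = 3. P is now [].

So w = 3 4 6 2 7 1 5.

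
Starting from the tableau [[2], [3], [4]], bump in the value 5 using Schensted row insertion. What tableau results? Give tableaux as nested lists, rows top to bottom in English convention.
[[2, 5], [3], [4]]

5 is larger than every entry of row 1, so it is appended to row 1. The new tableau is [[2, 5], [3], [4]].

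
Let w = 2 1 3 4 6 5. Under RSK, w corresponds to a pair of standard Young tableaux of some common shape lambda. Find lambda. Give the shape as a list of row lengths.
[4, 2]

RSK row insertion gives P = [[1, 3, 4, 5], [2, 6]], which has shape [4, 2].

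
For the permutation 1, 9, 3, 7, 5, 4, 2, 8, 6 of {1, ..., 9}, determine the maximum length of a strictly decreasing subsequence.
5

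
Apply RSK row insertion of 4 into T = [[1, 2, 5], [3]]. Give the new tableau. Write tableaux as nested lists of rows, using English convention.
In row 1, 4 replaces 5 (the leftmost entry greater than 4); 5 is bumped to row 2. 5 is appended to row 2. The new tableau is [[1, 2, 4], [3, 5]].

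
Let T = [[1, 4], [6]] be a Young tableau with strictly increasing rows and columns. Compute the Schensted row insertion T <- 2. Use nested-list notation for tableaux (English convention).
[[1, 2], [4], [6]]

In row 1, 2 replaces 4 (the leftmost entry greater than 2); 4 is bumped to row 2. In row 2, 4 replaces 6 (the leftmost entry greater than 4); 6 is bumped to row 3. 6 starts a new row 3. The new tableau is [[1, 2], [4], [6]].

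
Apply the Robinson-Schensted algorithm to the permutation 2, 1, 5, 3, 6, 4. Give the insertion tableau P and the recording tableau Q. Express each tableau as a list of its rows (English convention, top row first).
P = [[1, 3, 4], [2, 5, 6]], Q = [[1, 3, 5], [2, 4, 6]]

Insert each entry of the permutation into P by Schensted row insertion, recording in Q the position of each new cell.

Insert 2: appended to row 1. P = [[2]].
Insert 1: 1 bumps 2 from row 1; 2 starts row 2. P = [[1], [2]].
Insert 5: appended to row 1. P = [[1, 5], [2]].
Insert 3: 3 bumps 5 from row 1; 5 appends to row 2. P = [[1, 3], [2, 5]].
Insert 6: appended to row 1. P = [[1, 3, 6], [2, 5]].
Insert 4: 4 bumps 6 from row 1; 6 appends to row 2. P = [[1, 3, 4], [2, 5, 6]].

So P = [[1, 3, 4], [2, 5, 6]], Q = [[1, 3, 5], [2, 4, 6]].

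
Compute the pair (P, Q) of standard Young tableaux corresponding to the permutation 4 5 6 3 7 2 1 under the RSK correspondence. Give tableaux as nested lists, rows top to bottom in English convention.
Insert each entry of the permutation into P by Schensted row insertion, recording in Q the position of each new cell.

Insert 4: appended to row 1. P = [[4]].
Insert 5: appended to row 1. P = [[4, 5]].
Insert 6: appended to row 1. P = [[4, 5, 6]].
Insert 3: 3 bumps 4 from row 1; 4 starts row 2. P = [[3, 5, 6], [4]].
Insert 7: appended to row 1. P = [[3, 5, 6, 7], [4]].
Insert 2: 2 bumps 3 from row 1; 3 bumps 4 from row 2; 4 starts row 3. P = [[2, 5, 6, 7], [3], [4]].
Insert 1: 1 bumps 2 from row 1; 2 bumps 3 from row 2; 3 bumps 4 from row 3; 4 starts row 4. P = [[1, 5, 6, 7], [2], [3], [4]].

So P = [[1, 5, 6, 7], [2], [3], [4]], Q = [[1, 2, 3, 5], [4], [6], [7]].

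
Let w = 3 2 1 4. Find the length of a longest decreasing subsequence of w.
3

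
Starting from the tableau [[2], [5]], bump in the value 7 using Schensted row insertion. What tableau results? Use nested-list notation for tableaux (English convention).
7 is larger than every entry of row 1, so it is appended to row 1. The new tableau is [[2, 7], [5]].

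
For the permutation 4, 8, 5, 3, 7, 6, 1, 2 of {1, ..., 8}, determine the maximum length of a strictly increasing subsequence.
3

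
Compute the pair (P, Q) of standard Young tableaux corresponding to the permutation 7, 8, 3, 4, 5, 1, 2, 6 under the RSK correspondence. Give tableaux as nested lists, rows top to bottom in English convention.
P = [[1, 2, 5, 6], [3, 4], [7, 8]], Q = [[1, 2, 5, 8], [3, 4], [6, 7]]

Insert each entry of the permutation into P by Schensted row insertion, recording in Q the position of each new cell.

Insert 7: appended to row 1. P = [[7]].
Insert 8: appended to row 1. P = [[7, 8]].
Insert 3: 3 bumps 7 from row 1; 7 starts row 2. P = [[3, 8], [7]].
Insert 4: 4 bumps 8 from row 1; 8 appends to row 2. P = [[3, 4], [7, 8]].
Insert 5: appended to row 1. P = [[3, 4, 5], [7, 8]].
Insert 1: 1 bumps 3 from row 1; 3 bumps 7 from row 2; 7 starts row 3. P = [[1, 4, 5], [3, 8], [7]].
Insert 2: 2 bumps 4 from row 1; 4 bumps 8 from row 2; 8 appends to row 3. P = [[1, 2, 5], [3, 4], [7, 8]].
Insert 6: appended to row 1. P = [[1, 2, 5, 6], [3, 4], [7, 8]].

So P = [[1, 2, 5, 6], [3, 4], [7, 8]], Q = [[1, 2, 5, 8], [3, 4], [6, 7]].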